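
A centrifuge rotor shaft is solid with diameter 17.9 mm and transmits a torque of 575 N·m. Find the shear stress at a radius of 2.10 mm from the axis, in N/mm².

J = πd⁴/32 = π(0.0179)⁴/32 = 1.008×10^-8 m⁴.
Shear stress varies linearly with radius: τ = T·r/J = 575.0 × 0.00210 / 1.008×10^-8 = 1.198×10^8 Pa.

120 N/mm²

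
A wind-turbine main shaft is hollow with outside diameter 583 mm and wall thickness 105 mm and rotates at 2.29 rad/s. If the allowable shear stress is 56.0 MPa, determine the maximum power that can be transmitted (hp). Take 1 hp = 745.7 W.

5570 hp

J = π(d_o⁴ − d_i⁴)/32 = π(0.583⁴ − 0.373⁴)/32 = 9.441×10^-3 m⁴.
T_max = τ_allow·J/r = 5.60×10^7 × 9.441×10^-3 / 0.291 = 1.814e6 N·m.
ω = 2.29 rad/s, so P_max = T_max·ω = 4.153×10^6 W.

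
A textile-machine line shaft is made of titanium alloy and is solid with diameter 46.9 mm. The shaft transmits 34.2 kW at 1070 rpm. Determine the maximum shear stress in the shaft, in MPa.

ω = 2π·1070/60 = 112.1 rad/s, so T = P/ω = 34.2×10³ / 112.1 = 305.2 N·m.
J = πd⁴/32 = π(0.0469)⁴/32 = 4.750×10^-7 m⁴.
τ_max = T·r/J = 305.2 × 0.0234 / 4.750×10^-7 = 1.507×10^7 Pa.

15.1 MPa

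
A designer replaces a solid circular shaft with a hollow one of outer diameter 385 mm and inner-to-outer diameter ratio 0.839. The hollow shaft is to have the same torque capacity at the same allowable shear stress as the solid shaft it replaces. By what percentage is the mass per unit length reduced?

Equal τ_max and T ⇒ the solid shaft needs d_s³ = d_o³(1−k⁴), so d_s = 385·(1−0.839⁴)^(1/3) = 306.5 mm.
Area ratio A_h/A_s = d_o²(1−k²)/d_s² = (1−k²)/(1−k⁴)^(2/3) = 0.4672.
Mass saving = 1 − 0.4672 = 53.3 %.

53.3 %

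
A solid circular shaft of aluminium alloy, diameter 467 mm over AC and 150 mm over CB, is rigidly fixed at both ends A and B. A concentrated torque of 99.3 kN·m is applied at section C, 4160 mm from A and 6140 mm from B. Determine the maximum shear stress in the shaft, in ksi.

Compatibility: T_A·a/J_AC = T_B·b/J_CB with T_A + T_B = T₀.
J_AC = 4.67×10^-3 m⁴, J_CB = 4.97×10^-5 m⁴, so T_A = T₀·(J_AC/a)/((J_AC/a)+(J_CB/b)) = 98590 N·m, T_B = 711.0 N·m.
τ in each portion: τ_AC = 4.93×10^6 Pa, τ_CB = 1.07×10^6 Pa; maximum is in AC.
τ_max = T_AC·r/J = 98590·0.234/4.67×10^-3 = 4.930×10^6 Pa.

0.715 ksi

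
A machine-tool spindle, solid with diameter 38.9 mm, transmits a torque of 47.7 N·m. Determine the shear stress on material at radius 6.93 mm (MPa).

J = πd⁴/32 = π(0.0389)⁴/32 = 2.248×10^-7 m⁴.
Shear stress varies linearly with radius: τ = T·r/J = 47.70 × 0.00693 / 2.248×10^-7 = 1.470×10^6 Pa.

1.47 MPa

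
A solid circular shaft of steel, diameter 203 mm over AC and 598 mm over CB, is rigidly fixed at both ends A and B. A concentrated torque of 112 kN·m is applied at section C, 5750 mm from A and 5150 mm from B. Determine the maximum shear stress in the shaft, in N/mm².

Compatibility: T_A·a/J_AC = T_B·b/J_CB with T_A + T_B = T₀.
J_AC = 1.67×10^-4 m⁴, J_CB = 0.0126 m⁴, so T_A = T₀·(J_AC/a)/((J_AC/a)+(J_CB/b)) = 1316 N·m, T_B = 110700 N·m.
τ in each portion: τ_AC = 8.01×10^5 Pa, τ_CB = 2.64×10^6 Pa; maximum is in CB.
τ_max = T_CB·r/J = 110700·0.299/0.0126 = 2.636×10^6 Pa.

2.64 N/mm²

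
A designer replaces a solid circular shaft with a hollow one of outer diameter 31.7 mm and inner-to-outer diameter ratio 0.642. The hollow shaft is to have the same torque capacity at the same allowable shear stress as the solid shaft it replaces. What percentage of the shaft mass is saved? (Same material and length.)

33.4 %

Equal τ_max and T ⇒ the solid shaft needs d_s³ = d_o³(1−k⁴), so d_s = 31.7·(1−0.642⁴)^(1/3) = 29.79 mm.
Area ratio A_h/A_s = d_o²(1−k²)/d_s² = (1−k²)/(1−k⁴)^(2/3) = 0.6655.
Mass saving = 1 − 0.6655 = 33.4 %.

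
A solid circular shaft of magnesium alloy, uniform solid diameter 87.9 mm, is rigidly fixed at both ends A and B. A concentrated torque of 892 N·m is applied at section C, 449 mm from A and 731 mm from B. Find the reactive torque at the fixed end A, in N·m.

553 N·m

With uniform GJ and both ends fixed, compatibility θ_AC = θ_CB gives T_A·a = T_B·b, together with T_A + T_B = T₀.
T_A = T₀·b/(a+b) = 892.0·731/1180 = 552.6 N·m; T_B = 339.4 N·m.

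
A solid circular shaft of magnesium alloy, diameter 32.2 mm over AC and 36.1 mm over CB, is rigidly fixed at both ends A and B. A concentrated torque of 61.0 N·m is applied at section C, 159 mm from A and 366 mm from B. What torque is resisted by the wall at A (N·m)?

Compatibility: T_A·a/J_AC = T_B·b/J_CB with T_A + T_B = T₀.
J_AC = 1.06×10^-7 m⁴, J_CB = 1.67×10^-7 m⁴, so T_A = T₀·(J_AC/a)/((J_AC/a)+(J_CB/b)) = 36.17 N·m, T_B = 24.83 N·m.

36.2 N·m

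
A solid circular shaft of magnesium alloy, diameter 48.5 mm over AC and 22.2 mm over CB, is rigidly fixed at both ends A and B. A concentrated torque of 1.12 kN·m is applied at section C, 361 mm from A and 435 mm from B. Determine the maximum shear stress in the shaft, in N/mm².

48.2 N/mm²

Compatibility: T_A·a/J_AC = T_B·b/J_CB with T_A + T_B = T₀.
J_AC = 5.43×10^-7 m⁴, J_CB = 2.38×10^-8 m⁴, so T_A = T₀·(J_AC/a)/((J_AC/a)+(J_CB/b)) = 1081 N·m, T_B = 39.37 N·m.
τ in each portion: τ_AC = 4.82×10^7 Pa, τ_CB = 1.83×10^7 Pa; maximum is in AC.
τ_max = T_AC·r/J = 1081·0.0243/5.43×10^-7 = 4.824×10^7 Pa.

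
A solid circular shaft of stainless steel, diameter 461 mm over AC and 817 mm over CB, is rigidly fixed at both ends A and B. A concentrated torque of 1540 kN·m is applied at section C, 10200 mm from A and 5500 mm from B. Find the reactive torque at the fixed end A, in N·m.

Compatibility: T_A·a/J_AC = T_B·b/J_CB with T_A + T_B = T₀.
J_AC = 4.43×10^-3 m⁴, J_CB = 0.0437 m⁴, so T_A = T₀·(J_AC/a)/((J_AC/a)+(J_CB/b)) = 79820 N·m, T_B = 1.460e6 N·m.

79800 N·m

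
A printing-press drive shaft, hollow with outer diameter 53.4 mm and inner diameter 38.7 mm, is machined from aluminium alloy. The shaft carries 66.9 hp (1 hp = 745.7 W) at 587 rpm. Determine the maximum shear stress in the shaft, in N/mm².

37.5 N/mm²

ω = 2π·587/60 = 61.47 rad/s, so T = P/ω = 66.9×745.7 / 61.47 = 811.6 N·m.
J = π(d_o⁴ − d_i⁴)/32 = π(0.0534⁴ − 0.0387⁴)/32 = 5.781×10^-7 m⁴.
τ_max = T·r/J = 811.6 × 0.0267 / 5.781×10^-7 = 3.748×10^7 Pa.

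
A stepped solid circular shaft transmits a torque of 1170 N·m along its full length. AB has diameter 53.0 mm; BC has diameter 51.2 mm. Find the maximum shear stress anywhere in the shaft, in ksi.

6.44 ksi

Under the same torque, τ_max = 16T/(πd³) is largest where d is smallest — segment BC (d = 51.2 mm).
τ_max = 16·1170/(π·(0.0512)³) = 4.440×10^7 Pa.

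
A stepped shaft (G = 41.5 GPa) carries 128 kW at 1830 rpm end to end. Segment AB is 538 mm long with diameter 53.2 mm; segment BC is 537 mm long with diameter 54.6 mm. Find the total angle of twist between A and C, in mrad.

20.9 mrad

ω = 2π·1830/60 = 191.6 rad/s, so T = P/ω = 128×10³ / 191.6 = 667.9 N·m.
J_AB = π(0.0532)⁴/32 = 7.86×10^-7 m⁴; J_BC = π(0.0546)⁴/32 = 8.73×10^-7 m⁴.
θ = (T/G)·Σ L_i/J_i = (667.9/41.5×10⁹)·(0.538/7.86×10^-7 + 0.537/8.73×10^-7) = 0.02092 rad.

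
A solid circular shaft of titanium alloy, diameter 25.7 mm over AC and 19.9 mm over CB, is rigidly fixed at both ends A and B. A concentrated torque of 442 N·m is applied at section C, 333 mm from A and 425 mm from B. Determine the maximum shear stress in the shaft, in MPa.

Compatibility: T_A·a/J_AC = T_B·b/J_CB with T_A + T_B = T₀.
J_AC = 4.28×10^-8 m⁴, J_CB = 1.54×10^-8 m⁴, so T_A = T₀·(J_AC/a)/((J_AC/a)+(J_CB/b)) = 344.9 N·m, T_B = 97.14 N·m.
τ in each portion: τ_AC = 1.03×10^8 Pa, τ_CB = 6.28×10^7 Pa; maximum is in AC.
τ_max = T_AC·r/J = 344.9·0.0129/4.28×10^-8 = 1.035×10^8 Pa.

103 MPa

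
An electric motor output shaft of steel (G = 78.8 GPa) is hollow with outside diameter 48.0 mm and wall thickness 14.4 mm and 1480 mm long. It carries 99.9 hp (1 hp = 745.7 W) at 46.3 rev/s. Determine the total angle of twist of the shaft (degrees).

0.543°

ω = 2π·46.3 = 290.9 rad/s, so T = P/ω = 99.9×745.7 / 290.9 = 256.1 N·m.
J = π(d_o⁴ − d_i⁴)/32 = π(0.0480⁴ − 0.0192⁴)/32 = 5.078×10^-7 m⁴.
θ = T·L/(G·J) = 256.1 × 1.48 / (78.8×10⁹ × 5.078×10^-7) = 9.471×10^-3 rad.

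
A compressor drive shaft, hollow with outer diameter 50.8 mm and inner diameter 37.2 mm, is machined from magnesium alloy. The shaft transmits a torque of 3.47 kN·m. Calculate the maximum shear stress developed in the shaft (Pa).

1.89e8 Pa

J = π(d_o⁴ − d_i⁴)/32 = π(0.0508⁴ − 0.0372⁴)/32 = 4.658×10^-7 m⁴.
τ_max = T·r/J = 3470 × 0.0254 / 4.658×10^-7 = 1.892×10^8 Pa.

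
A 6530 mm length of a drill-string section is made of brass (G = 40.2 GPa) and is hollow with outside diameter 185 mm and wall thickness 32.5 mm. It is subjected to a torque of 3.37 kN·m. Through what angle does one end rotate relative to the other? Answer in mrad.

5.78 mrad

J = π(d_o⁴ − d_i⁴)/32 = π(0.185⁴ − 0.120⁴)/32 = 9.464×10^-5 m⁴.
θ = T·L/(G·J) = 3370 × 6.53 / (40.2×10⁹ × 9.464×10^-5) = 5.784×10^-3 rad.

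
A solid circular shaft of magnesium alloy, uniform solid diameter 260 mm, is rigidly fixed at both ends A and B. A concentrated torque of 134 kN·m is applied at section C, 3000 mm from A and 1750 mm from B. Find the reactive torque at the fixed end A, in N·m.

With uniform GJ and both ends fixed, compatibility θ_AC = θ_CB gives T_A·a = T_B·b, together with T_A + T_B = T₀.
T_A = T₀·b/(a+b) = 134000·1750/4750 = 49370 N·m; T_B = 84630 N·m.

49400 N·m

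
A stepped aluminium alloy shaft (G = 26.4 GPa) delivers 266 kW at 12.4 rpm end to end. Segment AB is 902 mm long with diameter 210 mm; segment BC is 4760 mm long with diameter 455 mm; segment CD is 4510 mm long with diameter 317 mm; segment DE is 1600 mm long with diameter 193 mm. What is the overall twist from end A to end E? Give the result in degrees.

9.85°

ω = 2π·12.4/60 = 1.299 rad/s, so T = P/ω = 266×10³ / 1.299 = 204800 N·m.
J_AB = π(0.210)⁴/32 = 1.91×10^-4 m⁴; J_BC = π(0.455)⁴/32 = 4.21×10^-3 m⁴; J_CD = π(0.317)⁴/32 = 9.91×10^-4 m⁴; J_DE = π(0.193)⁴/32 = 1.36×10^-4 m⁴.
θ = (T/G)·Σ L_i/J_i = (204800/26.4×10⁹)·(0.902/1.91×10^-4 + 4.76/4.21×10^-3 + 4.51/9.91×10^-4 + 1.60/1.36×10^-4) = 0.1719 rad.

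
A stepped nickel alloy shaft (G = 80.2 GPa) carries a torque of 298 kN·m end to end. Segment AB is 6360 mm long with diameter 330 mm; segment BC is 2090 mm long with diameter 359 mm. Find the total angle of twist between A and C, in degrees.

J_AB = π(0.330)⁴/32 = 1.16×10^-3 m⁴; J_BC = π(0.359)⁴/32 = 1.63×10^-3 m⁴.
θ = (T/G)·Σ L_i/J_i = (298000/80.2×10⁹)·(6.36/1.16×10^-3 + 2.09/1.63×10^-3) = 0.02506 rad.

1.44°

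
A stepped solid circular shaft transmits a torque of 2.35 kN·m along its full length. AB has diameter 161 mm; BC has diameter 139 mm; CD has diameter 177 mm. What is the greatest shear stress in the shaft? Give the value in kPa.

Under the same torque, τ_max = 16T/(πd³) is largest where d is smallest — segment BC (d = 139 mm).
τ_max = 16·2350/(π·(0.139)³) = 4.456×10^6 Pa.

4460 kPa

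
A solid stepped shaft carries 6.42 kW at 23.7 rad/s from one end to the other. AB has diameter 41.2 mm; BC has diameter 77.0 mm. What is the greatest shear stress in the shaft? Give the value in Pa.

1.97e7 Pa

ω = 23.7 rad/s, so T = P/ω = 6.42×10³ / 23.70 = 270.9 N·m.
Under the same torque, τ_max = 16T/(πd³) is largest where d is smallest — segment AB (d = 41.2 mm).
τ_max = 16·270.9/(π·(0.0412)³) = 1.973×10^7 Pa.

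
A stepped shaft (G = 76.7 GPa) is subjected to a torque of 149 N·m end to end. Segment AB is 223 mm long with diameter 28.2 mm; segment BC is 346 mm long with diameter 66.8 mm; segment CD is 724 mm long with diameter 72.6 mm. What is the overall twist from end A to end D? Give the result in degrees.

J_AB = π(0.0282)⁴/32 = 6.21×10^-8 m⁴; J_BC = π(0.0668)⁴/32 = 1.95×10^-6 m⁴; J_CD = π(0.0726)⁴/32 = 2.73×10^-6 m⁴.
θ = (T/G)·Σ L_i/J_i = (149.0/76.7×10⁹)·(0.223/6.21×10^-8 + 0.346/1.95×10^-6 + 0.724/2.73×10^-6) = 7.837×10^-3 rad.

0.449°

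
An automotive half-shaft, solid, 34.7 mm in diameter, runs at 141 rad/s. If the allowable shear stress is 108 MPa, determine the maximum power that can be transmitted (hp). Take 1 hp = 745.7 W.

J = πd⁴/32 = π(0.0347)⁴/32 = 1.423×10^-7 m⁴.
T_max = τ_allow·J/r = 1.08×10^8 × 1.423×10^-7 / 0.0174 = 886.0 N·m.
ω = 141 rad/s, so P_max = T_max·ω = 1.249×10^5 W.

168 hp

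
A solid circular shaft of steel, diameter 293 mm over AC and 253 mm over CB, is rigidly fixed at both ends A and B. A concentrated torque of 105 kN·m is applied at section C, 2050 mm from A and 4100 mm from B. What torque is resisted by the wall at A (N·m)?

Compatibility: T_A·a/J_AC = T_B·b/J_CB with T_A + T_B = T₀.
J_AC = 7.24×10^-4 m⁴, J_CB = 4.02×10^-4 m⁴, so T_A = T₀·(J_AC/a)/((J_AC/a)+(J_CB/b)) = 82160 N·m, T_B = 22840 N·m.

82200 N·m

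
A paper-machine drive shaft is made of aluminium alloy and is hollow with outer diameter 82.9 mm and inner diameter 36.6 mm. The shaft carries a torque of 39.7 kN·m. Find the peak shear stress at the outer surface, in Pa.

3.69e8 Pa

J = π(d_o⁴ − d_i⁴)/32 = π(0.0829⁴ − 0.0366⁴)/32 = 4.461×10^-6 m⁴.
τ_max = T·r/J = 39700 × 0.0415 / 4.461×10^-6 = 3.689×10^8 Pa.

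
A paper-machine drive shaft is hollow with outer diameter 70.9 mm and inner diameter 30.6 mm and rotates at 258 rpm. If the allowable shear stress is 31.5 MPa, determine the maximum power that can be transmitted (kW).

57.5 kW

J = π(d_o⁴ − d_i⁴)/32 = π(0.0709⁴ − 0.0306⁴)/32 = 2.395×10^-6 m⁴.
T_max = τ_allow·J/r = 3.15×10^7 × 2.395×10^-6 / 0.0355 = 2128 N·m.
ω = 2π·258/60 = 27.02 rad/s, so P_max = T_max·ω = 5.749×10^4 W.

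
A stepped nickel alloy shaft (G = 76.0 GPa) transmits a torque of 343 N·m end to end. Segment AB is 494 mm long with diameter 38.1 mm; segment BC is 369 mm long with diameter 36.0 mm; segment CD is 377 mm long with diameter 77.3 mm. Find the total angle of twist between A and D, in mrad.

21.4 mrad

J_AB = π(0.0381)⁴/32 = 2.07×10^-7 m⁴; J_BC = π(0.0360)⁴/32 = 1.65×10^-7 m⁴; J_CD = π(0.0773)⁴/32 = 3.51×10^-6 m⁴.
θ = (T/G)·Σ L_i/J_i = (343.0/76.0×10⁹)·(0.494/2.07×10^-7 + 0.369/1.65×10^-7 + 0.377/3.51×10^-6) = 0.02136 rad.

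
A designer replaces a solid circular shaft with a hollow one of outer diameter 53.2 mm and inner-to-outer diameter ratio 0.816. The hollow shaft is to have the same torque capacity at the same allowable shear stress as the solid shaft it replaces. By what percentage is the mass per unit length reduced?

50.6 %

Equal τ_max and T ⇒ the solid shaft needs d_s³ = d_o³(1−k⁴), so d_s = 53.2·(1−0.816⁴)^(1/3) = 43.76 mm.
Area ratio A_h/A_s = d_o²(1−k²)/d_s² = (1−k²)/(1−k⁴)^(2/3) = 0.4938.
Mass saving = 1 − 0.4938 = 50.6 %.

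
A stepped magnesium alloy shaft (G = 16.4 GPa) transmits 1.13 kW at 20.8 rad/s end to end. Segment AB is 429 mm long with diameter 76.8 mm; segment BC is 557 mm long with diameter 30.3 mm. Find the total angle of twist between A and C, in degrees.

1.30°

ω = 20.8 rad/s, so T = P/ω = 1.13×10³ / 20.80 = 54.33 N·m.
J_AB = π(0.0768)⁴/32 = 3.42×10^-6 m⁴; J_BC = π(0.0303)⁴/32 = 8.28×10^-8 m⁴.
θ = (T/G)·Σ L_i/J_i = (54.33/16.4×10⁹)·(0.429/3.42×10^-6 + 0.557/8.28×10^-8) = 0.02271 rad.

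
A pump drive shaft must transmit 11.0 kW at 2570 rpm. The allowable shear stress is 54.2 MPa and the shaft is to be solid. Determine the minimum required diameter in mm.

ω = 2π·2570/60 = 269.1 rad/s, so T = P/ω = 11.0×10³ / 269.1 = 40.87 N·m.
For a solid shaft τ_max = 16T/(πd³), so d = (16T/(π τ_allow))^(1/3) = (16·40.87/(π·5.42×10^7))^(1/3) = 0.01566 m.

15.7 mm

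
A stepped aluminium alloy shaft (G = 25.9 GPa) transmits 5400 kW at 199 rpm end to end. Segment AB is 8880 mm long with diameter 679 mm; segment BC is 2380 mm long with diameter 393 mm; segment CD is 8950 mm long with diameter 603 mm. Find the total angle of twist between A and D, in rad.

ω = 2π·199/60 = 20.84 rad/s, so T = P/ω = 5400×10³ / 20.84 = 259100 N·m.
J_AB = π(0.679)⁴/32 = 0.0209 m⁴; J_BC = π(0.393)⁴/32 = 2.34×10^-3 m⁴; J_CD = π(0.603)⁴/32 = 0.0130 m⁴.
θ = (T/G)·Σ L_i/J_i = (259100/25.9×10⁹)·(8.88/0.0209 + 2.38/2.34×10^-3 + 8.95/0.0130) = 0.02132 rad.

0.0213 rad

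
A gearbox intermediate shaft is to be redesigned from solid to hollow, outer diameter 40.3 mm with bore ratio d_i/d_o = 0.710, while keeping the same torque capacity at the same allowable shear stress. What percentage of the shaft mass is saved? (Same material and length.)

Equal τ_max and T ⇒ the solid shaft needs d_s³ = d_o³(1−k⁴), so d_s = 40.3·(1−0.710⁴)^(1/3) = 36.55 mm.
Area ratio A_h/A_s = d_o²(1−k²)/d_s² = (1−k²)/(1−k⁴)^(2/3) = 0.6029.
Mass saving = 1 − 0.6029 = 39.7 %.

39.7 %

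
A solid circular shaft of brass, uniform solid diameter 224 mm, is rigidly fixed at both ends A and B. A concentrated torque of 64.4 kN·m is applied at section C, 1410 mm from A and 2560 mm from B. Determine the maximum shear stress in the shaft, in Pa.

1.88e7 Pa

With uniform GJ and both ends fixed, compatibility θ_AC = θ_CB gives T_A·a = T_B·b, together with T_A + T_B = T₀.
T_A = T₀·b/(a+b) = 64400·2560/3970 = 41530 N·m; T_B = 22870 N·m.
τ in each portion: τ_AC = 1.88×10^7 Pa, τ_CB = 1.04×10^7 Pa; maximum is in AC.
τ_max = T_AC·r/J = 41530·0.112/2.47×10^-4 = 1.882×10^7 Pa.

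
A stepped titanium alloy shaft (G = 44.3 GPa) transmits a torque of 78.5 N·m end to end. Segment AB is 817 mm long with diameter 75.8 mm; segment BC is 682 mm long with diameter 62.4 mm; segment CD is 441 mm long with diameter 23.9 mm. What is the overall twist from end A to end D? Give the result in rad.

J_AB = π(0.0758)⁴/32 = 3.24×10^-6 m⁴; J_BC = π(0.0624)⁴/32 = 1.49×10^-6 m⁴; J_CD = π(0.0239)⁴/32 = 3.20×10^-8 m⁴.
θ = (T/G)·Σ L_i/J_i = (78.50/44.3×10⁹)·(0.817/3.24×10^-6 + 0.682/1.49×10^-6 + 0.441/3.20×10^-8) = 0.02565 rad.

0.0257 rad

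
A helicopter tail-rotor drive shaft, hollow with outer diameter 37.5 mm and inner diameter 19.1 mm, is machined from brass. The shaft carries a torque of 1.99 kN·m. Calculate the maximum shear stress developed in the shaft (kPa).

J = π(d_o⁴ − d_i⁴)/32 = π(0.0375⁴ − 0.0191⁴)/32 = 1.811×10^-7 m⁴.
τ_max = T·r/J = 1990 × 0.0187 / 1.811×10^-7 = 2.061×10^8 Pa.

206000 kPa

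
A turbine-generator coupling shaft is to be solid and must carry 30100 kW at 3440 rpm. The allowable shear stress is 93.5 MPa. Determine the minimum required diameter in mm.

166 mm

ω = 2π·3440/60 = 360.2 rad/s, so T = P/ω = 30100×10³ / 360.2 = 83560 N·m.
For a solid shaft τ_max = 16T/(πd³), so d = (16T/(π τ_allow))^(1/3) = (16·83560/(π·9.35×10^7))^(1/3) = 0.1657 m.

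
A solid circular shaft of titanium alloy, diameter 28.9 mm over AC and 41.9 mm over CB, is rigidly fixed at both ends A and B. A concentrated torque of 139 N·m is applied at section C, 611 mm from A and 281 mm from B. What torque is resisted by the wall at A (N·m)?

Compatibility: T_A·a/J_AC = T_B·b/J_CB with T_A + T_B = T₀.
J_AC = 6.85×10^-8 m⁴, J_CB = 3.03×10^-7 m⁴, so T_A = T₀·(J_AC/a)/((J_AC/a)+(J_CB/b)) = 13.10 N·m, T_B = 125.9 N·m.

13.1 N·m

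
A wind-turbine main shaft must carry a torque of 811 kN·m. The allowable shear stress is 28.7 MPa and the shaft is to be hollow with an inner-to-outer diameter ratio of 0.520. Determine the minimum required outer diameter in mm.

537 mm

For a hollow shaft with d_i/d_o = 0.520: τ_max = 16T/(π d_o³ (1−k⁴)), so d_o = [16T/(π τ_allow (1−k⁴))]^(1/3) = [16·811000/(π·2.87×10^7·0.9269)]^(1/3) = 0.5375 m.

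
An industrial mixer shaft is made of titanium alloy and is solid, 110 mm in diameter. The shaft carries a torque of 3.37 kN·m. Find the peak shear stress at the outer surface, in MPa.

12.9 MPa

J = πd⁴/32 = π(0.110)⁴/32 = 1.437×10^-5 m⁴.
τ_max = T·r/J = 3370 × 0.0550 / 1.437×10^-5 = 1.290×10^7 Pa.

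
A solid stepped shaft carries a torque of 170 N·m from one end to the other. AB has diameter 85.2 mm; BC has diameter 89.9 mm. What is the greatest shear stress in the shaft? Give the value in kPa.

1400 kPa

Under the same torque, τ_max = 16T/(πd³) is largest where d is smallest — segment AB (d = 85.2 mm).
τ_max = 16·170.0/(π·(0.0852)³) = 1.400×10^6 Pa.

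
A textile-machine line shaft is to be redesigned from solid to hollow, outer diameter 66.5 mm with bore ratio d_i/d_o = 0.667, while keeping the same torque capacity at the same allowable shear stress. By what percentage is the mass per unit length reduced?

Equal τ_max and T ⇒ the solid shaft needs d_s³ = d_o³(1−k⁴), so d_s = 66.5·(1−0.667⁴)^(1/3) = 61.79 mm.
Area ratio A_h/A_s = d_o²(1−k²)/d_s² = (1−k²)/(1−k⁴)^(2/3) = 0.6430.
Mass saving = 1 − 0.6430 = 35.7 %.

35.7 %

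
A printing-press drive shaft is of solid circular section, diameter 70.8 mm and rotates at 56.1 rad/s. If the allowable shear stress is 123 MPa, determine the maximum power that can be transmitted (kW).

481 kW

J = πd⁴/32 = π(0.0708)⁴/32 = 2.467×10^-6 m⁴.
T_max = τ_allow·J/r = 1.23×10^8 × 2.467×10^-6 / 0.0354 = 8571 N·m.
ω = 56.1 rad/s, so P_max = T_max·ω = 4.808×10^5 W.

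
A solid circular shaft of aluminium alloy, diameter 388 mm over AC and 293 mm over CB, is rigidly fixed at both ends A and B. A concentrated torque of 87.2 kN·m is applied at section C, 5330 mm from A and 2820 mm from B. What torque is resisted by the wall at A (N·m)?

54000 N·m

Compatibility: T_A·a/J_AC = T_B·b/J_CB with T_A + T_B = T₀.
J_AC = 2.22×10^-3 m⁴, J_CB = 7.24×10^-4 m⁴, so T_A = T₀·(J_AC/a)/((J_AC/a)+(J_CB/b)) = 54010 N·m, T_B = 33190 N·m.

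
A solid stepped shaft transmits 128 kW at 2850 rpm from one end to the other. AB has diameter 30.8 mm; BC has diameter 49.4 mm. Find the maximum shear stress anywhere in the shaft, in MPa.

ω = 2π·2850/60 = 298.5 rad/s, so T = P/ω = 128×10³ / 298.5 = 428.9 N·m.
Under the same torque, τ_max = 16T/(πd³) is largest where d is smallest — segment AB (d = 30.8 mm).
τ_max = 16·428.9/(π·(0.0308)³) = 7.476×10^7 Pa.

74.8 MPa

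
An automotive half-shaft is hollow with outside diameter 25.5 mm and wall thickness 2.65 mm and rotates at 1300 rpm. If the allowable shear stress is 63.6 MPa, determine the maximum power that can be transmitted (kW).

J = π(d_o⁴ − d_i⁴)/32 = π(0.0255⁴ − 0.0202⁴)/32 = 2.516×10^-8 m⁴.
T_max = τ_allow·J/r = 6.36×10^7 × 2.516×10^-8 / 0.0127 = 125.5 N·m.
ω = 2π·1300/60 = 136.1 rad/s, so P_max = T_max·ω = 1.709×10^4 W.

17.1 kW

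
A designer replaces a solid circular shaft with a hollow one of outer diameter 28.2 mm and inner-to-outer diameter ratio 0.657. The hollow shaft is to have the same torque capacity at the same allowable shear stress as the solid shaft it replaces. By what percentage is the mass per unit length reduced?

34.8 %

Equal τ_max and T ⇒ the solid shaft needs d_s³ = d_o³(1−k⁴), so d_s = 28.2·(1−0.657⁴)^(1/3) = 26.33 mm.
Area ratio A_h/A_s = d_o²(1−k²)/d_s² = (1−k²)/(1−k⁴)^(2/3) = 0.6521.
Mass saving = 1 − 0.6521 = 34.8 %.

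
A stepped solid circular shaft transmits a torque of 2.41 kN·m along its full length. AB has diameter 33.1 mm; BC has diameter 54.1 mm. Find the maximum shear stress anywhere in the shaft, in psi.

Under the same torque, τ_max = 16T/(πd³) is largest where d is smallest — segment AB (d = 33.1 mm).
τ_max = 16·2410/(π·(0.0331)³) = 3.385×10^8 Pa.

49100 psi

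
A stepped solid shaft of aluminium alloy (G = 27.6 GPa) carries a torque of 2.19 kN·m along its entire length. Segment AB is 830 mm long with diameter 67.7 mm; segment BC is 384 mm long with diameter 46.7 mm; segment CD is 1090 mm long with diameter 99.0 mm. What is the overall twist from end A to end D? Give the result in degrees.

6.09°

J_AB = π(0.0677)⁴/32 = 2.06×10^-6 m⁴; J_BC = π(0.0467)⁴/32 = 4.67×10^-7 m⁴; J_CD = π(0.0990)⁴/32 = 9.43×10^-6 m⁴.
θ = (T/G)·Σ L_i/J_i = (2190/27.6×10⁹)·(0.830/2.06×10^-6 + 0.384/4.67×10^-7 + 1.09/9.43×10^-6) = 0.1064 rad.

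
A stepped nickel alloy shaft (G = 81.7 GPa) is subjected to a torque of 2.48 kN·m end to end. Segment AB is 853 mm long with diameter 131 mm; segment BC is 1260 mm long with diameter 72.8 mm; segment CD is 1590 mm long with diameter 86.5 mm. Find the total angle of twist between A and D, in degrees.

1.35°

J_AB = π(0.131)⁴/32 = 2.89×10^-5 m⁴; J_BC = π(0.0728)⁴/32 = 2.76×10^-6 m⁴; J_CD = π(0.0865)⁴/32 = 5.50×10^-6 m⁴.
θ = (T/G)·Σ L_i/J_i = (2480/81.7×10⁹)·(0.853/2.89×10^-5 + 1.26/2.76×10^-6 + 1.59/5.50×10^-6) = 0.02355 rad.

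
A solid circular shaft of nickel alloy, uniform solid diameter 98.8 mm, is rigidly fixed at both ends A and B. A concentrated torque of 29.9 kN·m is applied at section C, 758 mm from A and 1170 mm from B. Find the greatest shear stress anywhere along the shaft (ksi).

13.9 ksi

With uniform GJ and both ends fixed, compatibility θ_AC = θ_CB gives T_A·a = T_B·b, together with T_A + T_B = T₀.
T_A = T₀·b/(a+b) = 29900·1170/1928 = 18140 N·m; T_B = 11760 N·m.
τ in each portion: τ_AC = 9.58×10^7 Pa, τ_CB = 6.21×10^7 Pa; maximum is in AC.
τ_max = T_AC·r/J = 18140·0.0494/9.35×10^-6 = 9.582×10^7 Pa.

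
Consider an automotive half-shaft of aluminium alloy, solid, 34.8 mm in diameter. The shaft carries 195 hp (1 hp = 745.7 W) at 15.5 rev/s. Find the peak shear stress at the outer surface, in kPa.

ω = 2π·15.5 = 97.39 rad/s, so T = P/ω = 195×745.7 / 97.39 = 1493 N·m.
J = πd⁴/32 = π(0.0348)⁴/32 = 1.440×10^-7 m⁴.
τ_max = T·r/J = 1493 × 0.0174 / 1.440×10^-7 = 1.804×10^8 Pa.

180000 kPa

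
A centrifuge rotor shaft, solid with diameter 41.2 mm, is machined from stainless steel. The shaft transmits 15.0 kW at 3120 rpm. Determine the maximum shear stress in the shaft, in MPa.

3.34 MPa

ω = 2π·3120/60 = 326.7 rad/s, so T = P/ω = 15.0×10³ / 326.7 = 45.91 N·m.
J = πd⁴/32 = π(0.0412)⁴/32 = 2.829×10^-7 m⁴.
τ_max = T·r/J = 45.91 × 0.0206 / 2.829×10^-7 = 3.343×10^6 Pa.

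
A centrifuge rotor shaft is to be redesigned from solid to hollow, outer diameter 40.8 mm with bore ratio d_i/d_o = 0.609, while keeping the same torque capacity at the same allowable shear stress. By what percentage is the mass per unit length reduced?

30.6 %

Equal τ_max and T ⇒ the solid shaft needs d_s³ = d_o³(1−k⁴), so d_s = 40.8·(1−0.609⁴)^(1/3) = 38.84 mm.
Area ratio A_h/A_s = d_o²(1−k²)/d_s² = (1−k²)/(1−k⁴)^(2/3) = 0.6943.
Mass saving = 1 − 0.6943 = 30.6 %.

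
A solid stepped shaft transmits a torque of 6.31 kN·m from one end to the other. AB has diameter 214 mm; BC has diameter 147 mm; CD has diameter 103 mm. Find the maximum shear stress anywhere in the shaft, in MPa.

29.4 MPa

Under the same torque, τ_max = 16T/(πd³) is largest where d is smallest — segment CD (d = 103 mm).
τ_max = 16·6310/(π·(0.103)³) = 2.941×10^7 Pa.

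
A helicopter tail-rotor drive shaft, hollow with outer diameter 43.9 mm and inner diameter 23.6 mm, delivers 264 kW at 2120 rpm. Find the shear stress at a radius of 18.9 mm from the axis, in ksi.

ω = 2π·2120/60 = 222.0 rad/s, so T = P/ω = 264×10³ / 222.0 = 1189 N·m.
J = π(d_o⁴ − d_i⁴)/32 = π(0.0439⁴ − 0.0236⁴)/32 = 3.342×10^-7 m⁴.
Shear stress varies linearly with radius: τ = T·r/J = 1189 × 0.0189 / 3.342×10^-7 = 6.725×10^7 Pa.

9.75 ksi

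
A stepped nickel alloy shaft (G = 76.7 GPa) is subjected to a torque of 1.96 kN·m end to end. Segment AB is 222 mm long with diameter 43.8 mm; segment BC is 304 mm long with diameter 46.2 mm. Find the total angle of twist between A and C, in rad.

J_AB = π(0.0438)⁴/32 = 3.61×10^-7 m⁴; J_BC = π(0.0462)⁴/32 = 4.47×10^-7 m⁴.
θ = (T/G)·Σ L_i/J_i = (1960/76.7×10⁹)·(0.222/3.61×10^-7 + 0.304/4.47×10^-7) = 0.03307 rad.

0.0331 rad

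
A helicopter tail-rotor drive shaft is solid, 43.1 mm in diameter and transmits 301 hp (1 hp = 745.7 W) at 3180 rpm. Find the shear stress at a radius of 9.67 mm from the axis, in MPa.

19.2 MPa

ω = 2π·3180/60 = 333.0 rad/s, so T = P/ω = 301×745.7 / 333.0 = 674.0 N·m.
J = πd⁴/32 = π(0.0431)⁴/32 = 3.388×10^-7 m⁴.
Shear stress varies linearly with radius: τ = T·r/J = 674.0 × 0.00967 / 3.388×10^-7 = 1.924×10^7 Pa.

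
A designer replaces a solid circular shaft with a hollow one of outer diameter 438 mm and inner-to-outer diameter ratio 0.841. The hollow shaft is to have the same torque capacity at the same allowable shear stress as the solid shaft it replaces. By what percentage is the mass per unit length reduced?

53.5 %

Equal τ_max and T ⇒ the solid shaft needs d_s³ = d_o³(1−k⁴), so d_s = 438·(1−0.841⁴)^(1/3) = 347.6 mm.
Area ratio A_h/A_s = d_o²(1−k²)/d_s² = (1−k²)/(1−k⁴)^(2/3) = 0.4648.
Mass saving = 1 − 0.4648 = 53.5 %.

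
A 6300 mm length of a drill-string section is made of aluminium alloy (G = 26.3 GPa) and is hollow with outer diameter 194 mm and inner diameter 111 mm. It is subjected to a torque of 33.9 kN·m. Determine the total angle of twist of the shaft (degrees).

J = π(d_o⁴ − d_i⁴)/32 = π(0.194⁴ − 0.111⁴)/32 = 1.242×10^-4 m⁴.
θ = T·L/(G·J) = 33900 × 6.30 / (26.3×10⁹ × 1.242×10^-4) = 0.06540 rad.

3.75°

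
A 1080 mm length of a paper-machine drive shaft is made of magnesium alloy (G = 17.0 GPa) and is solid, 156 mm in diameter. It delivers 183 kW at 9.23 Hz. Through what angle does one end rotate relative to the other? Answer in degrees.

ω = 2π·9.23 = 57.99 rad/s, so T = P/ω = 183×10³ / 57.99 = 3156 N·m.
J = πd⁴/32 = π(0.156)⁴/32 = 5.814×10^-5 m⁴.
θ = T·L/(G·J) = 3156 × 1.08 / (17.0×10⁹ × 5.814×10^-5) = 3.448×10^-3 rad.

0.198°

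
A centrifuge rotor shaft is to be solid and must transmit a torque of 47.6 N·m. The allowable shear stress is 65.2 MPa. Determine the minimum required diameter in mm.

For a solid shaft τ_max = 16T/(πd³), so d = (16T/(π τ_allow))^(1/3) = (16·47.60/(π·6.52×10^7))^(1/3) = 0.01549 m.

15.5 mm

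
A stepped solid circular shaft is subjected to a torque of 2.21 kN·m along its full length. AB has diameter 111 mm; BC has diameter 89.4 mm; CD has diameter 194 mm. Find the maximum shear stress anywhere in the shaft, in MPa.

Under the same torque, τ_max = 16T/(πd³) is largest where d is smallest — segment BC (d = 89.4 mm).
τ_max = 16·2210/(π·(0.0894)³) = 1.575×10^7 Pa.

15.8 MPa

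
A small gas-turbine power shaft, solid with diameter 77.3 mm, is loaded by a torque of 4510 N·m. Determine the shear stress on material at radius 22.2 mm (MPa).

28.6 MPa

J = πd⁴/32 = π(0.0773)⁴/32 = 3.505×10^-6 m⁴.
Shear stress varies linearly with radius: τ = T·r/J = 4510 × 0.0222 / 3.505×10^-6 = 2.856×10^7 Pa.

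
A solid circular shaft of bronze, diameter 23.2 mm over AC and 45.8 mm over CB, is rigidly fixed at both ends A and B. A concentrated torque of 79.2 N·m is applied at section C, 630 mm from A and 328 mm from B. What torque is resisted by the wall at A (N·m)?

2.62 N·m

Compatibility: T_A·a/J_AC = T_B·b/J_CB with T_A + T_B = T₀.
J_AC = 2.84×10^-8 m⁴, J_CB = 4.32×10^-7 m⁴, so T_A = T₀·(J_AC/a)/((J_AC/a)+(J_CB/b)) = 2.625 N·m, T_B = 76.58 N·m.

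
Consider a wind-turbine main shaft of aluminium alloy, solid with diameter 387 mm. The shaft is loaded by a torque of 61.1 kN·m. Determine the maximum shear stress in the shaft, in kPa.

5370 kPa

J = πd⁴/32 = π(0.387)⁴/32 = 2.202×10^-3 m⁴.
τ_max = T·r/J = 61100 × 0.194 / 2.202×10^-3 = 5.369×10^6 Pa.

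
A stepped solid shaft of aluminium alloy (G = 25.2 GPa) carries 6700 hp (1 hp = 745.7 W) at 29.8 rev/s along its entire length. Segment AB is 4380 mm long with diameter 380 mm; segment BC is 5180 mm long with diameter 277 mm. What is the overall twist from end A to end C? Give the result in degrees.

ω = 2π·29.8 = 187.2 rad/s, so T = P/ω = 6700×745.7 / 187.2 = 26680 N·m.
J_AB = π(0.380)⁴/32 = 2.05×10^-3 m⁴; J_BC = π(0.277)⁴/32 = 5.78×10^-4 m⁴.
θ = (T/G)·Σ L_i/J_i = (26680/25.2×10⁹)·(4.38/2.05×10^-3 + 5.18/5.78×10^-4) = 0.01176 rad.

0.674°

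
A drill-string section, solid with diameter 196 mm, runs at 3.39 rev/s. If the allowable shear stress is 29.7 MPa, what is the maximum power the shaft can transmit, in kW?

935 kW

J = πd⁴/32 = π(0.196)⁴/32 = 1.449×10^-4 m⁴.
T_max = τ_allow·J/r = 2.97×10^7 × 1.449×10^-4 / 0.0980 = 43910 N·m.
ω = 2π·3.39 = 21.30 rad/s, so P_max = T_max·ω = 9.353×10^5 W.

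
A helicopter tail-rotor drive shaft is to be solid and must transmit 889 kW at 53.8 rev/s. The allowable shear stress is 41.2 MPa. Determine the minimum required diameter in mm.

68.8 mm

ω = 2π·53.8 = 338.0 rad/s, so T = P/ω = 889×10³ / 338.0 = 2630 N·m.
For a solid shaft τ_max = 16T/(πd³), so d = (16T/(π τ_allow))^(1/3) = (16·2630/(π·4.12×10^7))^(1/3) = 0.06876 m.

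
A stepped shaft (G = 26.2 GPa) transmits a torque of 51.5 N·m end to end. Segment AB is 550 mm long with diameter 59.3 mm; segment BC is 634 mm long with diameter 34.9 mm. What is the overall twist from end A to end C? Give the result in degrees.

J_AB = π(0.0593)⁴/32 = 1.21×10^-6 m⁴; J_BC = π(0.0349)⁴/32 = 1.46×10^-7 m⁴.
θ = (T/G)·Σ L_i/J_i = (51.50/26.2×10⁹)·(0.550/1.21×10^-6 + 0.634/1.46×10^-7) = 9.447×10^-3 rad.

0.541°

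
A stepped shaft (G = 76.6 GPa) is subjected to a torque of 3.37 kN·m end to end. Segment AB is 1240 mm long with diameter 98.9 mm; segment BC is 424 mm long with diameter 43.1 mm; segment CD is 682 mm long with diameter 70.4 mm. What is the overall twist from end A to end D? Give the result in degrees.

4.20°

J_AB = π(0.0989)⁴/32 = 9.39×10^-6 m⁴; J_BC = π(0.0431)⁴/32 = 3.39×10^-7 m⁴; J_CD = π(0.0704)⁴/32 = 2.41×10^-6 m⁴.
θ = (T/G)·Σ L_i/J_i = (3370/76.6×10⁹)·(1.24/9.39×10^-6 + 0.424/3.39×10^-7 + 0.682/2.41×10^-6) = 0.07331 rad.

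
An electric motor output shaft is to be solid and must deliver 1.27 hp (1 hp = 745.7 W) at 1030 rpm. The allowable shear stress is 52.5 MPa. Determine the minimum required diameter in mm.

9.48 mm

ω = 2π·1030/60 = 107.9 rad/s, so T = P/ω = 1.27×745.7 / 107.9 = 8.780 N·m.
For a solid shaft τ_max = 16T/(πd³), so d = (16T/(π τ_allow))^(1/3) = (16·8.780/(π·5.25×10^7))^(1/3) = 0.009479 m.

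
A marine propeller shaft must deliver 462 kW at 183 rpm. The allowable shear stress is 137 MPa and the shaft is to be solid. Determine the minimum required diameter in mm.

ω = 2π·183/60 = 19.16 rad/s, so T = P/ω = 462×10³ / 19.16 = 24110 N·m.
For a solid shaft τ_max = 16T/(πd³), so d = (16T/(π τ_allow))^(1/3) = (16·24110/(π·1.37×10^8))^(1/3) = 0.09641 m.

96.4 mm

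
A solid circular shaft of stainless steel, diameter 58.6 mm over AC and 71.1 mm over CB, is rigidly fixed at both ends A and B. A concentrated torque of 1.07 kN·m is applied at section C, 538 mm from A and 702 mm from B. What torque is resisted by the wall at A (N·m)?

Compatibility: T_A·a/J_AC = T_B·b/J_CB with T_A + T_B = T₀.
J_AC = 1.16×10^-6 m⁴, J_CB = 2.51×10^-6 m⁴, so T_A = T₀·(J_AC/a)/((J_AC/a)+(J_CB/b)) = 402.1 N·m, T_B = 667.9 N·m.

402 N·m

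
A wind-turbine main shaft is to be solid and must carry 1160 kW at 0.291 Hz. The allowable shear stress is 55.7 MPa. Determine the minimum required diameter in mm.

ω = 2π·0.291 = 1.828 rad/s, so T = P/ω = 1160×10³ / 1.828 = 634400 N·m.
For a solid shaft τ_max = 16T/(πd³), so d = (16T/(π τ_allow))^(1/3) = (16·634400/(π·5.57×10^7))^(1/3) = 0.3871 m.

387 mm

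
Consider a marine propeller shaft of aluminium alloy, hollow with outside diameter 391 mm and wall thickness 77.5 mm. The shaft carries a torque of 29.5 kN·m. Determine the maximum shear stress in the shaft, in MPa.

2.90 MPa

J = π(d_o⁴ − d_i⁴)/32 = π(0.391⁴ − 0.236⁴)/32 = 1.990×10^-3 m⁴.
τ_max = T·r/J = 29500 × 0.196 / 1.990×10^-3 = 2.898×10^6 Pa.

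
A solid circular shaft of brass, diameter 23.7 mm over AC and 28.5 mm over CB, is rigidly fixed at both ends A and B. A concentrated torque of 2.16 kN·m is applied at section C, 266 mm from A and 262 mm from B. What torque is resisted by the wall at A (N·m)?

Compatibility: T_A·a/J_AC = T_B·b/J_CB with T_A + T_B = T₀.
J_AC = 3.10×10^-8 m⁴, J_CB = 6.48×10^-8 m⁴, so T_A = T₀·(J_AC/a)/((J_AC/a)+(J_CB/b)) = 691.6 N·m, T_B = 1468 N·m.

692 N·m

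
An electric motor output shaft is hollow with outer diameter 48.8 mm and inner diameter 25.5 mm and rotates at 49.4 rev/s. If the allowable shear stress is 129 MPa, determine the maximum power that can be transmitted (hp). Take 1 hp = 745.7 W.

1130 hp

J = π(d_o⁴ − d_i⁴)/32 = π(0.0488⁴ − 0.0255⁴)/32 = 5.153×10^-7 m⁴.
T_max = τ_allow·J/r = 1.29×10^8 × 5.153×10^-7 / 0.0244 = 2724 N·m.
ω = 2π·49.4 = 310.4 rad/s, so P_max = T_max·ω = 8.455×10^5 W.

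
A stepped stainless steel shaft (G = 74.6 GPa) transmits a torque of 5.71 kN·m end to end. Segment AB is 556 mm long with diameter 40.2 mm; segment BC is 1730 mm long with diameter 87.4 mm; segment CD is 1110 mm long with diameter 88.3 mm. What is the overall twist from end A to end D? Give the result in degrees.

11.7°

J_AB = π(0.0402)⁴/32 = 2.56×10^-7 m⁴; J_BC = π(0.0874)⁴/32 = 5.73×10^-6 m⁴; J_CD = π(0.0883)⁴/32 = 5.97×10^-6 m⁴.
θ = (T/G)·Σ L_i/J_i = (5710/74.6×10⁹)·(0.556/2.56×10^-7 + 1.73/5.73×10^-6 + 1.11/5.97×10^-6) = 0.2033 rad.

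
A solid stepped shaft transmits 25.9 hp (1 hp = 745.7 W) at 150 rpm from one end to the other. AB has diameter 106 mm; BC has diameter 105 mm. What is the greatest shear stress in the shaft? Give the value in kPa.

ω = 2π·150/60 = 15.71 rad/s, so T = P/ω = 25.9×745.7 / 15.71 = 1230 N·m.
Under the same torque, τ_max = 16T/(πd³) is largest where d is smallest — segment BC (d = 105 mm).
τ_max = 16·1230/(π·(0.105)³) = 5.409×10^6 Pa.

5410 kPa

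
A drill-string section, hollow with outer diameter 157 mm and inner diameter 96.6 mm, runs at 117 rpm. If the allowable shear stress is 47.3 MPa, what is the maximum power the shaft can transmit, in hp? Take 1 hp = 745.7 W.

J = π(d_o⁴ − d_i⁴)/32 = π(0.157⁴ − 0.0966⁴)/32 = 5.110×10^-5 m⁴.
T_max = τ_allow·J/r = 4.73×10^7 × 5.110×10^-5 / 0.0785 = 30790 N·m.
ω = 2π·117/60 = 12.25 rad/s, so P_max = T_max·ω = 3.772×10^5 W.

506 hp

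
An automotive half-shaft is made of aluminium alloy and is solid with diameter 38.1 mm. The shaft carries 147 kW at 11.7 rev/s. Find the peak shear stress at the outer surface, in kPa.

184000 kPa

ω = 2π·11.7 = 73.51 rad/s, so T = P/ω = 147×10³ / 73.51 = 2000 N·m.
J = πd⁴/32 = π(0.0381)⁴/32 = 2.069×10^-7 m⁴.
τ_max = T·r/J = 2000 × 0.0191 / 2.069×10^-7 = 1.841×10^8 Pa.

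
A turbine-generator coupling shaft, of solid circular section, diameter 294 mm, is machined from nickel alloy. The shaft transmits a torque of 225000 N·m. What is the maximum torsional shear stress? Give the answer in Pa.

4.51e7 Pa

J = πd⁴/32 = π(0.294)⁴/32 = 7.335×10^-4 m⁴.
τ_max = T·r/J = 225000 × 0.147 / 7.335×10^-4 = 4.509×10^7 Pa.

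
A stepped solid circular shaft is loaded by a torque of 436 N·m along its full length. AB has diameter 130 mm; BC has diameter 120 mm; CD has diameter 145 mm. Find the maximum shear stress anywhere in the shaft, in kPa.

Under the same torque, τ_max = 16T/(πd³) is largest where d is smallest — segment BC (d = 120 mm).
τ_max = 16·436.0/(π·(0.120)³) = 1.285×10^6 Pa.

1290 kPa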